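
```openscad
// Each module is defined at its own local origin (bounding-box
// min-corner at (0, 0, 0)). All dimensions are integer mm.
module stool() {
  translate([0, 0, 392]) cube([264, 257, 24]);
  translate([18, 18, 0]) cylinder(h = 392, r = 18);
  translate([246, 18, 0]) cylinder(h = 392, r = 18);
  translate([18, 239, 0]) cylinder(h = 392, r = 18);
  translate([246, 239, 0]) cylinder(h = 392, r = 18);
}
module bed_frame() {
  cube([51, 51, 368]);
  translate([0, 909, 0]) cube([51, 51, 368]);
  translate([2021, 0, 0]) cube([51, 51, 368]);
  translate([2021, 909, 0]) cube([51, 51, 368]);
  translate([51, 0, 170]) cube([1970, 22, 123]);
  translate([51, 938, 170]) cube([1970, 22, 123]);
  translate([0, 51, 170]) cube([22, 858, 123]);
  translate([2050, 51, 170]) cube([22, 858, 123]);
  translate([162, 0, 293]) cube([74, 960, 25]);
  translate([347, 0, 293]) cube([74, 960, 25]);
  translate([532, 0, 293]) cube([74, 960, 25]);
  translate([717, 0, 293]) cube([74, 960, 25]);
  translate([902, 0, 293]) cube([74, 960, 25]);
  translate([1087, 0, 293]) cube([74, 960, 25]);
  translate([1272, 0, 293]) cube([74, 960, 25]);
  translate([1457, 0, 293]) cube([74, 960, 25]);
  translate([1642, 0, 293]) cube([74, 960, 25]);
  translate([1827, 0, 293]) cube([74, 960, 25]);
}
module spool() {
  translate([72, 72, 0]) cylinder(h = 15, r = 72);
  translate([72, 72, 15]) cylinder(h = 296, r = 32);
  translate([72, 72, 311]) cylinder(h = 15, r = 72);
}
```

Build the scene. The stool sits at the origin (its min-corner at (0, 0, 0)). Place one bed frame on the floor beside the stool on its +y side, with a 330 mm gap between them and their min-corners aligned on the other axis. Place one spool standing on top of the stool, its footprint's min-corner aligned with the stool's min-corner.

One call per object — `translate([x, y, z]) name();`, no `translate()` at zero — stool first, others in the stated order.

stool();
translate([0, 587, 0]) bed_frame();
translate([0, 0, 416]) spool();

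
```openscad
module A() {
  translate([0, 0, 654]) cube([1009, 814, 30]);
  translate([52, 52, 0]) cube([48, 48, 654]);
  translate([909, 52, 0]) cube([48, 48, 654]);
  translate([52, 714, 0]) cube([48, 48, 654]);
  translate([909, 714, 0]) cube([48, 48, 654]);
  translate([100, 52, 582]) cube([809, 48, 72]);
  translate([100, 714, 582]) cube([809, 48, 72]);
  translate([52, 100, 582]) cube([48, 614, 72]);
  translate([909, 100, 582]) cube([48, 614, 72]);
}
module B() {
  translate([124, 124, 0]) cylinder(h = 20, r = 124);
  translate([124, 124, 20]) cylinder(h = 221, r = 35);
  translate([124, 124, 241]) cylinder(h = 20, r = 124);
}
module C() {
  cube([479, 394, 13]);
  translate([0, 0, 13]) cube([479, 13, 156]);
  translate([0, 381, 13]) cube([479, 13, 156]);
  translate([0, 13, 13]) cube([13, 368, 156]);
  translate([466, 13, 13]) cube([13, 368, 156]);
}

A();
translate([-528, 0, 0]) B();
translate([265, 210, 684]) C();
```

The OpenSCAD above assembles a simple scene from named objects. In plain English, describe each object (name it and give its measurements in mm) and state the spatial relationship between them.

A is a rectangular dining table. The top is 1009×814×30 mm with its upper surface at z = 684 mm. It stands on four 48×48 mm square legs, each inset 52 mm from the nearest pair of top edges, running from the floor to the underside of the top. Four apron rails, 48 mm thick and 72 mm tall, run between adjacent legs with their top edges flush with the underside of the top and their outer faces flush with the legs' outer faces.

B is a spool: two coaxial disc flanges of radius 124 mm and thickness 20 mm, joined by a core cylinder of radius 35 mm and height 221 mm. The lower flange rests on z = 0 and the three cylinders share a vertical axis.

C is an open-topped rectangular box: outside dimensions 479×394×169 mm, with a uniform wall and base thickness of 13 mm. The base is a full 479×394 slab on the floor; four walls sit on top of the base. The front and back walls (the −y and +y sides) span the full width; the two side walls fit between them.

The spool is on the floor beside the table on its −x side. The open box is on top of the table, centred.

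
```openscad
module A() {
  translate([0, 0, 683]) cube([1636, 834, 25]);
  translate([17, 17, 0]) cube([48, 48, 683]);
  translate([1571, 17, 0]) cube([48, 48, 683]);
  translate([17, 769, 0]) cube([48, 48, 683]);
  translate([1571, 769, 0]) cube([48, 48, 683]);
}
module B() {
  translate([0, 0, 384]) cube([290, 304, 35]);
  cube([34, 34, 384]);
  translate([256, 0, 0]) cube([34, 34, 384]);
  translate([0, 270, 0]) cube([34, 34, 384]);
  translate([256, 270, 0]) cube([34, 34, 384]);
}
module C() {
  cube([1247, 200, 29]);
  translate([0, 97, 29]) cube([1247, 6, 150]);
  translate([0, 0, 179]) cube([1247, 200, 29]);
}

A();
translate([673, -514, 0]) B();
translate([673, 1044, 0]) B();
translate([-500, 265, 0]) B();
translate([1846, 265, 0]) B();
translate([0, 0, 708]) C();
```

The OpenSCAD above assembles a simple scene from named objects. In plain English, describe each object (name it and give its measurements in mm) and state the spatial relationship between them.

A is a table with a 1636×834 mm rectangular top, 25 mm thick, top surface at z = 708 mm, supported by four 48×48 mm square legs, each inset 17 mm from the nearest pair of top edges, running from the floor.

B is a four-legged stool. The seat is a 290×304×35 mm slab whose top surface is at z = 419 mm; four square legs, each 34×34 mm in cross-section, run from the floor (z = 0) to the underside of the seat, each flush with a corner of the seat.

C is an I-beam lying along x, 1247 mm long. Overall section height 208 mm. Two flanges 200 mm wide (y) and 29 mm thick, one on the floor and one at the top; a web 6 mm thick runs between them, centred on the flange width.

Four stools sit around the table at the −y, +y, −x, +x sides. The I-beam is on top of the table.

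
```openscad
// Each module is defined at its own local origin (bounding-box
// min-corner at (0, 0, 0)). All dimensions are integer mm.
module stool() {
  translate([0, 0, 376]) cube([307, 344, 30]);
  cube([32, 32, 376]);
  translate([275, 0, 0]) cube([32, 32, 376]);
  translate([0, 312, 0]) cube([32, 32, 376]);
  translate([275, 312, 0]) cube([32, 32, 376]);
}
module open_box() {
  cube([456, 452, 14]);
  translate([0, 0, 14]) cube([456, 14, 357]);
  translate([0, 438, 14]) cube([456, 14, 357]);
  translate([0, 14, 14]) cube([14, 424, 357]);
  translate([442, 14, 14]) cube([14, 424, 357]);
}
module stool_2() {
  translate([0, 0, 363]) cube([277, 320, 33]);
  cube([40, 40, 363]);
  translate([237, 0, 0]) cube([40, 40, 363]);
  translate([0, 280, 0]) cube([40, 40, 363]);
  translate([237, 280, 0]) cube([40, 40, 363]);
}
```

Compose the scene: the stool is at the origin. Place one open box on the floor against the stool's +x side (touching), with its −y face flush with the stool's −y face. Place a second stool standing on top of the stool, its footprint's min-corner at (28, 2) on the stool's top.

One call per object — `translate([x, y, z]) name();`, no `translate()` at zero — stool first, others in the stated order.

stool();
translate([307, 0, 0]) open_box();
translate([28, 2, 406]) stool_2();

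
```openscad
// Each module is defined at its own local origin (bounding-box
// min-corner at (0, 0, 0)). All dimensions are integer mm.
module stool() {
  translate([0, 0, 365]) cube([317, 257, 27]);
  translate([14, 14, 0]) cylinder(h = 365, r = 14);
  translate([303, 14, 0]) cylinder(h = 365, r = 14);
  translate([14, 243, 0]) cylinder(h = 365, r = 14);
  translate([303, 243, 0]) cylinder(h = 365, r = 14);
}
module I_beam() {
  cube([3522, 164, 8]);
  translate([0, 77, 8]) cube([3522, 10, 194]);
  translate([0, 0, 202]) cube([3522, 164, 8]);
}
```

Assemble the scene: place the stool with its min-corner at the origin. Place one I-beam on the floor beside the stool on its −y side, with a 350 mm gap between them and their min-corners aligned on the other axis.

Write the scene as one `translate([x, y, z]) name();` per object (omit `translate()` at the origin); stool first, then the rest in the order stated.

stool();
translate([0, -514, 0]) I_beam();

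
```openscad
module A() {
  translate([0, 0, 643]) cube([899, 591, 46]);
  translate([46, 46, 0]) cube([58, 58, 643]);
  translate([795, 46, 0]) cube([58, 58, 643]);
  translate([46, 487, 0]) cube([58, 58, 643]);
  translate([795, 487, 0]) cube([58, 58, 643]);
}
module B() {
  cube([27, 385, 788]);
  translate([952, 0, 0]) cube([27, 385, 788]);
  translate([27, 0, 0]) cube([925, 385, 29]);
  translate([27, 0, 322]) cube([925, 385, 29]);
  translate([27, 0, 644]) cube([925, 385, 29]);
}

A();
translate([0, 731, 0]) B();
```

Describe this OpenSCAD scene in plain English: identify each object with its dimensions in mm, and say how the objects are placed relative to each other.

A is a rectangular dining table. The top is 899×591×46 mm with its upper surface at z = 689 mm. It stands on four 58×58 mm square legs, each inset 46 mm from the nearest pair of top edges, running from the floor to the underside of the top.

B is an open bookshelf. Two side panels, each 27 mm thick, 385 mm deep and 788 mm tall, stand 979 mm apart (outside-to-outside). Between them sit 3 shelves, each 29 mm thick and 385 mm deep, spanning the full gap between the sides. The bottom shelf rests on the floor (its underside at z = 0) and the clear gap between one shelf's top and the next shelf's underside is 293 mm.

The bookshelf is on the floor beside the table on its +y side.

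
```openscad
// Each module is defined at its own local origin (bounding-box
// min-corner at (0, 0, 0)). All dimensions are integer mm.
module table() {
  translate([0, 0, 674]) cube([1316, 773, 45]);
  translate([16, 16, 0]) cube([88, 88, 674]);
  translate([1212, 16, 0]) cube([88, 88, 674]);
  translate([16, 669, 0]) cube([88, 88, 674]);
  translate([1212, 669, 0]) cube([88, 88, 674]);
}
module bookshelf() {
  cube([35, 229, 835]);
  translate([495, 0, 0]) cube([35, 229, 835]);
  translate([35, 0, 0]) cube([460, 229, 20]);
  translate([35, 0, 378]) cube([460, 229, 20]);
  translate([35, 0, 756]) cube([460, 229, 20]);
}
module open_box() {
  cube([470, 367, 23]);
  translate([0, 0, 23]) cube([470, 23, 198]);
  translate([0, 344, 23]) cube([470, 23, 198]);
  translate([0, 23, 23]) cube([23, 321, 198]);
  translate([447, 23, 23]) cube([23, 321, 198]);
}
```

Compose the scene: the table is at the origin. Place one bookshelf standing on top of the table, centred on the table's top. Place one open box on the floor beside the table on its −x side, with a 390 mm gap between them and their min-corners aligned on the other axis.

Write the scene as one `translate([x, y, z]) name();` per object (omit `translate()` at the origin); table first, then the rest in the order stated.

table();
translate([393, 272, 719]) bookshelf();
translate([-860, 0, 0]) open_box();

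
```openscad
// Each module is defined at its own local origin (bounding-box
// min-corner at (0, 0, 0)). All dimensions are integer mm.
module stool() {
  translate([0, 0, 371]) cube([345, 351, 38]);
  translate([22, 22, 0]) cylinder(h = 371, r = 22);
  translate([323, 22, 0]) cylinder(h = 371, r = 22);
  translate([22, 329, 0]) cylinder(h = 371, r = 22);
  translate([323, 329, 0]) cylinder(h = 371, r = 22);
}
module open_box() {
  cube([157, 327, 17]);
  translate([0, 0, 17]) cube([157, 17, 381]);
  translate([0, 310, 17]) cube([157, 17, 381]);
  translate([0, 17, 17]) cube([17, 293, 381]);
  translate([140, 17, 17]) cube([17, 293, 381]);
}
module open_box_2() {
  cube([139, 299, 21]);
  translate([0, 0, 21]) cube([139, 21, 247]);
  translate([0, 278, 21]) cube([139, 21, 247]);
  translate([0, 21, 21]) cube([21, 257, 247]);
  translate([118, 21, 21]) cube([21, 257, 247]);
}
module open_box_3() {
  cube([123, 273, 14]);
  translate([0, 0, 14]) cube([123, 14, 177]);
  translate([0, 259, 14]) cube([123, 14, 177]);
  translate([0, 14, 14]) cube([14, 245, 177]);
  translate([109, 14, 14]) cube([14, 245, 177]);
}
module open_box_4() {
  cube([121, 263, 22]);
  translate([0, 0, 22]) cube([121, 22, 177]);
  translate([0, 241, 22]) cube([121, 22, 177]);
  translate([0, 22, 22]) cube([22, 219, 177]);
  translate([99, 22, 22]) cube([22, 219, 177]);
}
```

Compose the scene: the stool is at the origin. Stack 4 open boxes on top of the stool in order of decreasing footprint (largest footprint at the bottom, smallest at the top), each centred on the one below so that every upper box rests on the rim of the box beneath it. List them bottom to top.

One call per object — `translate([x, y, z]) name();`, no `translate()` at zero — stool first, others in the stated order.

stool();
translate([94, 12, 409]) open_box();
translate([103, 26, 807]) open_box_2();
translate([111, 39, 1075]) open_box_3();
translate([112, 44, 1266]) open_box_4();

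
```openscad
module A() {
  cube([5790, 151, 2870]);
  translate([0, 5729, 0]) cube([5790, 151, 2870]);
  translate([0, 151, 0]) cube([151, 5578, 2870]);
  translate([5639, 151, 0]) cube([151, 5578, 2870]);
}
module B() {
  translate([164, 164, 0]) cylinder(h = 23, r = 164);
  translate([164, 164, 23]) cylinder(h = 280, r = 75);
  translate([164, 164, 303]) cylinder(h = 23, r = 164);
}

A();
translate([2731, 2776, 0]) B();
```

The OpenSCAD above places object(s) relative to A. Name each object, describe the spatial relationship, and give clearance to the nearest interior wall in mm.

Clearances: x = 2580, y = 2625; minimum 2580 mm.

A is a house frame. B is a spool. The spool sits inside the house frame, centred. The clearance to the nearest interior wall is 2580 mm.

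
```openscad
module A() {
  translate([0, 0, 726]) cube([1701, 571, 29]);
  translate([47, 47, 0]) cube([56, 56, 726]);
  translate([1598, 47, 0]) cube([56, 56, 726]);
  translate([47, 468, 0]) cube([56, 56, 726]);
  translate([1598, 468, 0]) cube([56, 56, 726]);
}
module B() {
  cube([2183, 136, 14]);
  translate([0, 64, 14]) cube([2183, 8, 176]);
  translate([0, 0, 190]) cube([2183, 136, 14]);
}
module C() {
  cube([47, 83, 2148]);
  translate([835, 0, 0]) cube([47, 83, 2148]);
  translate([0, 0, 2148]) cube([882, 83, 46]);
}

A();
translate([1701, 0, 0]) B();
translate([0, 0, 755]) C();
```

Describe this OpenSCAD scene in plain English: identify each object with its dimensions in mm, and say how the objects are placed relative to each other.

A is a table with a 1701×571 mm rectangular top, 29 mm thick, top surface at z = 755 mm, supported by four 56×56 mm square legs, each inset 47 mm from the nearest pair of top edges, running from the floor.

B is an I-beam lying along x, 2183 mm long. Overall section height 204 mm. Two flanges 136 mm wide (y) and 14 mm thick, one on the floor and one at the top; a web 8 mm thick runs between them, centred on the flange width.

C is a rectangular door frame: two vertical jambs of 47×83 mm section, 2148 mm tall, with a clear opening 788 mm wide between their inner faces. A header 46 mm tall and 83 mm deep lies on top of the jambs and spans the full outside width.

The I-beam is against the table's +x side, with their −y faces flush. The door frame is on top of the table.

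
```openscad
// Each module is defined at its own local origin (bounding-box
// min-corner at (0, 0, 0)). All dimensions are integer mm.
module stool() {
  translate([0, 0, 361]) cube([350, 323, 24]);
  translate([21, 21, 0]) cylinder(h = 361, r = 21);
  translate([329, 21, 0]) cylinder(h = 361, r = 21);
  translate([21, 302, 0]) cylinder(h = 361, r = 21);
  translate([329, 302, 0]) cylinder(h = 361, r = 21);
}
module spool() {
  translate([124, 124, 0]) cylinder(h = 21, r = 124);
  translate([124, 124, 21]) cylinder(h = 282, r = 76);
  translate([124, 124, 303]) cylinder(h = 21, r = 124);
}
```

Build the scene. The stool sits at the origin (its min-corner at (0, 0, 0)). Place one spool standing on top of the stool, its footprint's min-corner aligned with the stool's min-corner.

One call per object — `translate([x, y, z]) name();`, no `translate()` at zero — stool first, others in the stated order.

stool();
translate([0, 0, 385]) spool();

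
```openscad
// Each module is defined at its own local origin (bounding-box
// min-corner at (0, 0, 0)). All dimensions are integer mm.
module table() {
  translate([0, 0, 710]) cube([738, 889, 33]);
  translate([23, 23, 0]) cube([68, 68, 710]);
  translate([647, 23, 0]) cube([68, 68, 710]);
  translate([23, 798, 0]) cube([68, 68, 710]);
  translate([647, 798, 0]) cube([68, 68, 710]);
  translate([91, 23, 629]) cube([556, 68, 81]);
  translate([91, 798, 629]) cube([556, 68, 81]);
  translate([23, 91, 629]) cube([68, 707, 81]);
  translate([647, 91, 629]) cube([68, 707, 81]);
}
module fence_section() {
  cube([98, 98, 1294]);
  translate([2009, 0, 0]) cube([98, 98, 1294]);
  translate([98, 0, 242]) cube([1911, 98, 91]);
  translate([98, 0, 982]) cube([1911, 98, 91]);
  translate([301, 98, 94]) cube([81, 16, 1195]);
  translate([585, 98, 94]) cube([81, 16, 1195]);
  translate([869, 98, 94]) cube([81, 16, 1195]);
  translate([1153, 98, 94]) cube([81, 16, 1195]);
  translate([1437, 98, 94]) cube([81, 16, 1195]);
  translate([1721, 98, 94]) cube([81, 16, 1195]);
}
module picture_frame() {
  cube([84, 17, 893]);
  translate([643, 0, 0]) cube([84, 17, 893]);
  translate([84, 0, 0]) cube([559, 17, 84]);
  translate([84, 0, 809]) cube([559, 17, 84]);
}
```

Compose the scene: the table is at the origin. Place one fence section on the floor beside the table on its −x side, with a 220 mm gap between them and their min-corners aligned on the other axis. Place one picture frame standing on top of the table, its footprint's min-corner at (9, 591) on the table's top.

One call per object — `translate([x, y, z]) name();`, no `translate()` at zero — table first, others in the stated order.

table();
translate([-2327, 0, 0]) fence_section();
translate([9, 591, 743]) picture_frame();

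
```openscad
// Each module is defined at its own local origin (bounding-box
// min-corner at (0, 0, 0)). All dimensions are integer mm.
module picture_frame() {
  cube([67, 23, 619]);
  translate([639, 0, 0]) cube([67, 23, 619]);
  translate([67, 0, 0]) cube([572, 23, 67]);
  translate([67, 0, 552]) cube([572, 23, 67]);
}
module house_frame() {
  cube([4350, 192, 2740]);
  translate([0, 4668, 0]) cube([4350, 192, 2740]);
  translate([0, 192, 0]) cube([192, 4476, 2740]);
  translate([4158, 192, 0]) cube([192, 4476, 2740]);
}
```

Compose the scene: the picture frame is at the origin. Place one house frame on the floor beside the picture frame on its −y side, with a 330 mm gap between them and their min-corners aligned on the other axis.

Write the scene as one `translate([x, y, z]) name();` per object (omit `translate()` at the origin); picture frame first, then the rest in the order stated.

picture_frame();
translate([0, -5190, 0]) house_frame();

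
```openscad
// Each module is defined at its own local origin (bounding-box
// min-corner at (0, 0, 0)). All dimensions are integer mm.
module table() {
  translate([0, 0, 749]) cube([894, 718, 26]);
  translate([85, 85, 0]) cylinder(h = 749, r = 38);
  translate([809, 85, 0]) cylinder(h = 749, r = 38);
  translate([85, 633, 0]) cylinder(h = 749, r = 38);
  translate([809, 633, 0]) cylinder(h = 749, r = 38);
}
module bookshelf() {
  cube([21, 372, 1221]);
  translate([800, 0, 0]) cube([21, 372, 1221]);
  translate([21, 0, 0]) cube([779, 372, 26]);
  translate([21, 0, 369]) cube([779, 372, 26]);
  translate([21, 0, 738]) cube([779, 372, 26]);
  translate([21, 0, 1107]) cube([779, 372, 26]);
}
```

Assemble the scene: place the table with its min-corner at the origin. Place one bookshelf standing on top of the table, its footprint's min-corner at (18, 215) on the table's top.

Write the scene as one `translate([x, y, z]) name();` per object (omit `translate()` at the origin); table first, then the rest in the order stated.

table();
translate([18, 215, 775]) bookshelf();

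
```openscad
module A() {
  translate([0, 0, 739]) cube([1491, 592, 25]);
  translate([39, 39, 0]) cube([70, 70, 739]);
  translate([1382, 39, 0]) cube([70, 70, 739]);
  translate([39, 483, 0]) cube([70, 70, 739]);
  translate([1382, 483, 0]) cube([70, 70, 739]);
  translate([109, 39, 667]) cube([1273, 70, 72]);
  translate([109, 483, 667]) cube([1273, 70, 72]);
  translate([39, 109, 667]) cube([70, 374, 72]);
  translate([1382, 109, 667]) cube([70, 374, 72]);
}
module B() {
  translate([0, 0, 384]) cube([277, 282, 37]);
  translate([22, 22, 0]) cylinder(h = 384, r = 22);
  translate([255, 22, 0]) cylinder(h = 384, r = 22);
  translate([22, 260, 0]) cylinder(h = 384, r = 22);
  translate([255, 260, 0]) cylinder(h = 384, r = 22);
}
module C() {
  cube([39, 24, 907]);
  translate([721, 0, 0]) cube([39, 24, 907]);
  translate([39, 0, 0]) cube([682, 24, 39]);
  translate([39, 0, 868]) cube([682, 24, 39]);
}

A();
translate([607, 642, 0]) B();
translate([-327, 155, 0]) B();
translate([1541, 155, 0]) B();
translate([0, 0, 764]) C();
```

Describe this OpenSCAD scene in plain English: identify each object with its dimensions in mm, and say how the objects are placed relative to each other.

A is a rectangular dining table. The top is 1491×592×25 mm with its upper surface at z = 764 mm. It stands on four 70×70 mm square legs, each inset 39 mm from the nearest pair of top edges, running from the floor to the underside of the top. Four apron rails, 70 mm thick and 72 mm tall, run between adjacent legs with their top edges flush with the underside of the top and their outer faces flush with the legs' outer faces.

B is a simple wooden stool: a rectangular seat 277 mm (x) by 282 mm (y), 37 mm thick, top face at z = 421 mm, on four round legs, each 44 mm in diameter. The legs rest on z = 0, each leg's axis is inset half a diameter from the nearest pair of seat edges (so the leg's bounding box is flush with the corner).

C is a picture frame with a 682×829 mm rectangular opening (x by z) and a uniform 39 mm border on every side. Frame depth is 24 mm along y. It is built from two vertical stiles running the full outside height and two horizontal rails spanning the gap between the stiles.

Three stools sit around the table at the +y, −x, +x sides. The picture frame is on top of the table.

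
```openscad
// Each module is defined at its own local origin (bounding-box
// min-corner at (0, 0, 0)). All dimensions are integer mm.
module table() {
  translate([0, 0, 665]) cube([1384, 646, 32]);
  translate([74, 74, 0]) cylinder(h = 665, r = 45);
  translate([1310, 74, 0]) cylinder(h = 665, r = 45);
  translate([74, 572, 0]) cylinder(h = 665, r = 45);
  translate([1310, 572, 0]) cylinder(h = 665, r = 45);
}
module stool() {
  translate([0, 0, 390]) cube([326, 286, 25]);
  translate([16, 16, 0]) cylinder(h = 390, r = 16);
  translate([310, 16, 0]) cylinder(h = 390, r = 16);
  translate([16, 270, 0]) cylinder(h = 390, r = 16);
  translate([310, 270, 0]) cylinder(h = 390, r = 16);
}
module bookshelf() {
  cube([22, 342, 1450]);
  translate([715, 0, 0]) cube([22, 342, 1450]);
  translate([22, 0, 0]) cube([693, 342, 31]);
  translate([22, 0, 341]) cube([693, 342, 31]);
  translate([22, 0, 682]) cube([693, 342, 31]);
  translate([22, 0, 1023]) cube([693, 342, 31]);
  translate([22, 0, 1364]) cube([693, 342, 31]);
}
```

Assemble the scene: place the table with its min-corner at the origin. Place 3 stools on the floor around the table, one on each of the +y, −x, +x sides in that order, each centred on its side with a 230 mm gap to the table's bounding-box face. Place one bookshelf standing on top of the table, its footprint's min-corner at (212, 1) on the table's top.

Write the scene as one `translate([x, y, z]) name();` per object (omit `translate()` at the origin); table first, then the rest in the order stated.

table();
translate([529, 876, 0]) stool();
translate([-556, 180, 0]) stool();
translate([1614, 180, 0]) stool();
translate([212, 1, 697]) bookshelf();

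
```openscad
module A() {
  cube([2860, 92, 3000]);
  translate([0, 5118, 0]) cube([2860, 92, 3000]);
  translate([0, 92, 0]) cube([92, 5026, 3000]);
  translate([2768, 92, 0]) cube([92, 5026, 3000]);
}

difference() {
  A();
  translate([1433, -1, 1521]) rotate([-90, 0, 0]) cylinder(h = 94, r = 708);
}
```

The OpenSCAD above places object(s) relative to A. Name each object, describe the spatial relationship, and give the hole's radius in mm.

A is a house frame. The house frame has a circular hole through its front wall. The hole's radius is 708 mm.

The subtracted cylinder has r = 708 mm.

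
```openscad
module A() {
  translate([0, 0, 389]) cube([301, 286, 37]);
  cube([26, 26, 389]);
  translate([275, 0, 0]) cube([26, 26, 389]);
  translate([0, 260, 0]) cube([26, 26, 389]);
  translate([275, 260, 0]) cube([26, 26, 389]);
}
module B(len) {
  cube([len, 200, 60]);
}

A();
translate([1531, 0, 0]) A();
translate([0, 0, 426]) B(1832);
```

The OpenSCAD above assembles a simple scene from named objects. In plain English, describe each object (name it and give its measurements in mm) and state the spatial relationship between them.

A is a four-legged stool. The seat is a 301×286×37 mm slab whose top surface is at z = 426 mm; four square legs, each 26×26 mm in cross-section, run from the floor (z = 0) to the underside of the seat, each flush with a corner of the seat.

B is a rectangular beam 1832 mm long (x), 200 mm deep (y), 60 mm thick (z).

The beam spans the tops of two stools placed 1230 mm apart, resting at z = 426 mm.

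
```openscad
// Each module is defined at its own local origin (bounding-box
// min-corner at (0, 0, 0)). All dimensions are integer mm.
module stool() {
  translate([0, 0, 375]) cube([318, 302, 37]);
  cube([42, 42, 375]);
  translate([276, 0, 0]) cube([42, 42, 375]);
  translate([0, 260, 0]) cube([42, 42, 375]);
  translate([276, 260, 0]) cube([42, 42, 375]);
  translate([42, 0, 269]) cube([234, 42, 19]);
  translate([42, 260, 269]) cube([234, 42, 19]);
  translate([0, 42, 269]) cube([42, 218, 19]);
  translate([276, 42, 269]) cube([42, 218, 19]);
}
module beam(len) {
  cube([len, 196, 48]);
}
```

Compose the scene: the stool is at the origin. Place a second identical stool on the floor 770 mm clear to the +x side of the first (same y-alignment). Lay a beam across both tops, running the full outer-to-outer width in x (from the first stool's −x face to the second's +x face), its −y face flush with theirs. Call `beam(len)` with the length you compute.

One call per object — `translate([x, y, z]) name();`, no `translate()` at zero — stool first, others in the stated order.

stool();
translate([1088, 0, 0]) stool();
translate([0, 0, 412]) beam(1406);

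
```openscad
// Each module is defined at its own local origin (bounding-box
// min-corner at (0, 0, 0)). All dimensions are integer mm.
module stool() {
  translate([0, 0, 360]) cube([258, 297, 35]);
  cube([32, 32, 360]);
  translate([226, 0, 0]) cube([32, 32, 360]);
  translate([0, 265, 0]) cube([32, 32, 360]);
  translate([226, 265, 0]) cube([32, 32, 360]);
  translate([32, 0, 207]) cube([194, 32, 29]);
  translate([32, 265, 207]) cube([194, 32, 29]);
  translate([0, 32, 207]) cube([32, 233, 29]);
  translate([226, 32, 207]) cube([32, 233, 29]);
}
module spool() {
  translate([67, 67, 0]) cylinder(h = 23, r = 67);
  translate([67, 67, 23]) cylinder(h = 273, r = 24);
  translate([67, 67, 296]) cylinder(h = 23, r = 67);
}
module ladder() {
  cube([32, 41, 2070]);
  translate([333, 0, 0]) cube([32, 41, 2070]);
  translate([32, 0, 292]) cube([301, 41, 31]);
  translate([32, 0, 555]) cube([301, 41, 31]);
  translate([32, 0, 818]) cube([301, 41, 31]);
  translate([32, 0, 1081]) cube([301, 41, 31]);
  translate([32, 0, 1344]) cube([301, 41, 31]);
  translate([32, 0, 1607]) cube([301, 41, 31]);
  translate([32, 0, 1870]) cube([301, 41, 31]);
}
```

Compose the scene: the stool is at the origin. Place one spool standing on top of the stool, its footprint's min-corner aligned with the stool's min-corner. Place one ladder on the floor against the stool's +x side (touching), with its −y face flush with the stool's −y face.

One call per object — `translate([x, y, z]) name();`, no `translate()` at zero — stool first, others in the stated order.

stool();
translate([0, 0, 395]) spool();
translate([258, 0, 0]) ladder();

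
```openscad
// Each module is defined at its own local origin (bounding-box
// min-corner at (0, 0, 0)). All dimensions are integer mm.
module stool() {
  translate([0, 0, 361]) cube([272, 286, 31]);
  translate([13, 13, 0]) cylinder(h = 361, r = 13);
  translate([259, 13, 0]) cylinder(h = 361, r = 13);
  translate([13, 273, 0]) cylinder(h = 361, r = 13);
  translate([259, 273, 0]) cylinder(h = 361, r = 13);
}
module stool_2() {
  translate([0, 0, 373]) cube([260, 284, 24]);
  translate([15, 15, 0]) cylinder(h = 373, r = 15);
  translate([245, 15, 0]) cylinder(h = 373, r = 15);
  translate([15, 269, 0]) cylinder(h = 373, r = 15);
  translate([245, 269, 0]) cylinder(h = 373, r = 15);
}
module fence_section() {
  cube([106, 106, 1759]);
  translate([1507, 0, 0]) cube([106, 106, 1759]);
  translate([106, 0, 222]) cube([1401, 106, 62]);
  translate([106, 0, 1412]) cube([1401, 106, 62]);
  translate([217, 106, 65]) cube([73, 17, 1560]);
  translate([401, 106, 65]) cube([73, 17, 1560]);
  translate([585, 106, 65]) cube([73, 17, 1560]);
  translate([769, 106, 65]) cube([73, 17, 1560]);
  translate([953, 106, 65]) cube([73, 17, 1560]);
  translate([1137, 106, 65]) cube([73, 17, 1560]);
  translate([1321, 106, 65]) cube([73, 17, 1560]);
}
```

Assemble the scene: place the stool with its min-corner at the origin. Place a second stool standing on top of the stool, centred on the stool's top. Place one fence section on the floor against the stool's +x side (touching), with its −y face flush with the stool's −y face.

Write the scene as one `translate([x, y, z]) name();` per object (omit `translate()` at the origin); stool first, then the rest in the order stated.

stool();
translate([6, 1, 392]) stool_2();
translate([272, 0, 0]) fence_section();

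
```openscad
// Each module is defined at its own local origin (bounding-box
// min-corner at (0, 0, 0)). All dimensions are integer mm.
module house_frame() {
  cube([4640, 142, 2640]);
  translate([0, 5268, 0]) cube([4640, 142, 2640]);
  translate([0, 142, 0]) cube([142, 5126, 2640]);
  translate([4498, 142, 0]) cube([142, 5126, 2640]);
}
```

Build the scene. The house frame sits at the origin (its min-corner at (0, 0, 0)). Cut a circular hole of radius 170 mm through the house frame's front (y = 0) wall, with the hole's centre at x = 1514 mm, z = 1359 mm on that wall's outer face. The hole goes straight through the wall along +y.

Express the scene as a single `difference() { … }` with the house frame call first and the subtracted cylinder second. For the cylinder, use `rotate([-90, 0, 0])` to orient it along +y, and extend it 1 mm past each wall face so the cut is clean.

difference() {
  house_frame();
  translate([1514, -1, 1359]) rotate([-90, 0, 0]) cylinder(h = 144, r = 170);
}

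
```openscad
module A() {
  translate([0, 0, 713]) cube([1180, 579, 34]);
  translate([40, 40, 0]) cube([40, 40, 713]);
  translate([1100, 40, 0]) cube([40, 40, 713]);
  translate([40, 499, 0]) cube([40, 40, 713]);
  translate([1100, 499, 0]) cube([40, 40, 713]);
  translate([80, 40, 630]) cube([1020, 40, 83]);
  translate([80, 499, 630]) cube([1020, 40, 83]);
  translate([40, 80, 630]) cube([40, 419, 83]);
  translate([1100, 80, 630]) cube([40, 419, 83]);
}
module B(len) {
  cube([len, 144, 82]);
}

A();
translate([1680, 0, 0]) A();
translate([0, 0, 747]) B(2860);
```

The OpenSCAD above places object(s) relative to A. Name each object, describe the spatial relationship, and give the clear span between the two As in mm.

Second table starts at x = 1680; first ends at x = 1180; clear span = 1680 − 1180 = 500 mm.

A is a table. B is a beam. A beam spans the tops of two tables. The clear span between the two tables is 500 mm.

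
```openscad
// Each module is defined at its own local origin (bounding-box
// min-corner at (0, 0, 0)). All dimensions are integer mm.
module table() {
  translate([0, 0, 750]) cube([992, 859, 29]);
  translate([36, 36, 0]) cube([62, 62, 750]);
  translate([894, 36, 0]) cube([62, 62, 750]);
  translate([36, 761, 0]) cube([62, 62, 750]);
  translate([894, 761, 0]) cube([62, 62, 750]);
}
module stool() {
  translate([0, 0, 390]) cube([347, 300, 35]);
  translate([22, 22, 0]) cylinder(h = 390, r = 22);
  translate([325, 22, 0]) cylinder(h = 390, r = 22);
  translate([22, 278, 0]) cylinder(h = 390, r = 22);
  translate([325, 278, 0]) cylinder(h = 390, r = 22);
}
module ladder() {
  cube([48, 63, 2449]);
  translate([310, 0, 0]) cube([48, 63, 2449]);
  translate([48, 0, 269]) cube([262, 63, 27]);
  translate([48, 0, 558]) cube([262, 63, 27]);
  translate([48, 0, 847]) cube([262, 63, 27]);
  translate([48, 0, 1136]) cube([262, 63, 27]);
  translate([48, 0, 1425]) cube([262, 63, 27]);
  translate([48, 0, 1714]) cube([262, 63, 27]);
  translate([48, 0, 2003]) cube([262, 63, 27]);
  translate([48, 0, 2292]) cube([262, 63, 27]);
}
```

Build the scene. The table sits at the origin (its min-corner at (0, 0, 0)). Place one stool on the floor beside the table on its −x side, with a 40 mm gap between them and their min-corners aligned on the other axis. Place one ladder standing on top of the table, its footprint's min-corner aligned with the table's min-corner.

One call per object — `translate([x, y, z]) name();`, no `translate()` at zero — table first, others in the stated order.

table();
translate([-387, 0, 0]) stool();
translate([0, 0, 779]) ladder();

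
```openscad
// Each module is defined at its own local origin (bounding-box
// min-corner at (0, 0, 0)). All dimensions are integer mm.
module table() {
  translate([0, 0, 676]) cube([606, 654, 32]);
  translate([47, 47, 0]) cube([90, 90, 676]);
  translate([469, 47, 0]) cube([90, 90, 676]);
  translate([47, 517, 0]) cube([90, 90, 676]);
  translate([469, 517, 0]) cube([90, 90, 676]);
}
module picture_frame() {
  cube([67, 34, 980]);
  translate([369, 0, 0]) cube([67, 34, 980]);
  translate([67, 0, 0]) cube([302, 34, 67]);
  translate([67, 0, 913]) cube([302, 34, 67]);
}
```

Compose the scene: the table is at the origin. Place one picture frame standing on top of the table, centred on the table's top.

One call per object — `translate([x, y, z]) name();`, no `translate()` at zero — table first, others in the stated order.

table();
translate([85, 310, 708]) picture_frame();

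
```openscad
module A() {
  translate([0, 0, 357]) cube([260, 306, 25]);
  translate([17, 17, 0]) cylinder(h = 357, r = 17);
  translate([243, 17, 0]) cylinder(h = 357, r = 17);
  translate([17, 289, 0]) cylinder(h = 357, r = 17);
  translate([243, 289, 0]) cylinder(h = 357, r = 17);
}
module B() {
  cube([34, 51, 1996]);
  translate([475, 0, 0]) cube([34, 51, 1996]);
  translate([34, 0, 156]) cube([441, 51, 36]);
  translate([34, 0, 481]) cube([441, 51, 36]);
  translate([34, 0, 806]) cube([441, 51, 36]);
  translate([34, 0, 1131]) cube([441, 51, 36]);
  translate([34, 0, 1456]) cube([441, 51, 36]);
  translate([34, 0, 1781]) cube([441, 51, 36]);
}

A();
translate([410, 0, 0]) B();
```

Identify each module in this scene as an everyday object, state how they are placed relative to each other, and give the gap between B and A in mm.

A is a stool. B is a ladder. The ladder is on the floor beside the stool on its +x side. The gap between the ladder and the stool is 150 mm.

The ladder's nearest face is 150 mm from the stool's +x face.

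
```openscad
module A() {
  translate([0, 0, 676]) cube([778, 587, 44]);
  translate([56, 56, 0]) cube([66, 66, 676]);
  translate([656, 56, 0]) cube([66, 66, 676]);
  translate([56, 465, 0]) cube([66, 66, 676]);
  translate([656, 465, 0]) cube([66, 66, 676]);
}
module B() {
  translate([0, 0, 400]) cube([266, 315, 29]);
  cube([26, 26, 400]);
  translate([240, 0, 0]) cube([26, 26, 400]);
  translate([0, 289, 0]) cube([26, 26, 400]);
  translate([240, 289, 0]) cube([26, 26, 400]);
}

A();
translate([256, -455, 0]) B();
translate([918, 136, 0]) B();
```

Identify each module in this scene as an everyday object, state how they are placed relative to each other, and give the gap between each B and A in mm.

Each stool's nearest face is 140 mm from the table's bounding box.

A is a table. B is a stool. Two stools sit around the table at the −y, +x sides. The gap between each stool and the table is 140 mm.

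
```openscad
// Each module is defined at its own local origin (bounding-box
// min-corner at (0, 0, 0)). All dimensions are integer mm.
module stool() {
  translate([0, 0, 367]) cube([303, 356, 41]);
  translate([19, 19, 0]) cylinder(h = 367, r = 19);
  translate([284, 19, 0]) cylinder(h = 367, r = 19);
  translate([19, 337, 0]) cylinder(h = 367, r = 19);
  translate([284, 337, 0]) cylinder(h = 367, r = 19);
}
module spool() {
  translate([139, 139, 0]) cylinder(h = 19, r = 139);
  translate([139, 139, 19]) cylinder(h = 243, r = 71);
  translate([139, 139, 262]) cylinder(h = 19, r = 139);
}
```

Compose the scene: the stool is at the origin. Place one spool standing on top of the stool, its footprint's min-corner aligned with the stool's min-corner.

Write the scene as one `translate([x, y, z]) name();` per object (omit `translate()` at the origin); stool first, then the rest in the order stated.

stool();
translate([0, 0, 408]) spool();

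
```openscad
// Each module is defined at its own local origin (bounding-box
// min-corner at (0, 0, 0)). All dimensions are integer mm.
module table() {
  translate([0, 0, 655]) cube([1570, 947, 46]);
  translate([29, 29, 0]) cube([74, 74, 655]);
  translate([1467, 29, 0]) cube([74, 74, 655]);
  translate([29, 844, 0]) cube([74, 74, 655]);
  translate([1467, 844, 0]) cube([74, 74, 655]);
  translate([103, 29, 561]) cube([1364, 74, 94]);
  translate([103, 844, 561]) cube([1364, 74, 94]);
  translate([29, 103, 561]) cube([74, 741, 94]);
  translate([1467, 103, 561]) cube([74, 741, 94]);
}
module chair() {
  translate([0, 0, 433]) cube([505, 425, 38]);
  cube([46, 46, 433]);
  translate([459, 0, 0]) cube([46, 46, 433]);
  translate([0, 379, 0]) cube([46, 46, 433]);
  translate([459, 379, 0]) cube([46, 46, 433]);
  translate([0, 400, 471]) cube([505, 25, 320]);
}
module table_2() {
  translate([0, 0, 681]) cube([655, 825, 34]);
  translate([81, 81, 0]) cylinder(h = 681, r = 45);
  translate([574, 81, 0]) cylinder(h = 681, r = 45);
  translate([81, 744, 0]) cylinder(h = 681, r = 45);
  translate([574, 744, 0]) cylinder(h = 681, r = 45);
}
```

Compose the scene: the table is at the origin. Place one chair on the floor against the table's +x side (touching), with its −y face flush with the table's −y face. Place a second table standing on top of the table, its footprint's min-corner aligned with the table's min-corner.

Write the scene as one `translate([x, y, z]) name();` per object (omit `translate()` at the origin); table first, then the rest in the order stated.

table();
translate([1570, 0, 0]) chair();
translate([0, 0, 701]) table_2();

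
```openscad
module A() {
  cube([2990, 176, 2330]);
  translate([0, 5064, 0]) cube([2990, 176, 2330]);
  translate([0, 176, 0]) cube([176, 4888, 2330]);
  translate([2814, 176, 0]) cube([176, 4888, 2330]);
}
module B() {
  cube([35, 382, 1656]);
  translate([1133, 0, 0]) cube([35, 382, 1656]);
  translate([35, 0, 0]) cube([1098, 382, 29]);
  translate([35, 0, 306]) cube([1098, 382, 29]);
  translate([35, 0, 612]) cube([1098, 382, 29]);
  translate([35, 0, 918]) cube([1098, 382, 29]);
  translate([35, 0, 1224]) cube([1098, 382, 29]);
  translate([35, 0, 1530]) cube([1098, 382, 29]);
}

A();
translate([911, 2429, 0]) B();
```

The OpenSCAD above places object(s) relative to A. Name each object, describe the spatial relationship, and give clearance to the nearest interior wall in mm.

Clearances: x = 735, y = 2253; minimum 735 mm.

A is a house frame. B is a bookshelf. The bookshelf sits inside the house frame, centred. The clearance to the nearest interior wall is 735 mm.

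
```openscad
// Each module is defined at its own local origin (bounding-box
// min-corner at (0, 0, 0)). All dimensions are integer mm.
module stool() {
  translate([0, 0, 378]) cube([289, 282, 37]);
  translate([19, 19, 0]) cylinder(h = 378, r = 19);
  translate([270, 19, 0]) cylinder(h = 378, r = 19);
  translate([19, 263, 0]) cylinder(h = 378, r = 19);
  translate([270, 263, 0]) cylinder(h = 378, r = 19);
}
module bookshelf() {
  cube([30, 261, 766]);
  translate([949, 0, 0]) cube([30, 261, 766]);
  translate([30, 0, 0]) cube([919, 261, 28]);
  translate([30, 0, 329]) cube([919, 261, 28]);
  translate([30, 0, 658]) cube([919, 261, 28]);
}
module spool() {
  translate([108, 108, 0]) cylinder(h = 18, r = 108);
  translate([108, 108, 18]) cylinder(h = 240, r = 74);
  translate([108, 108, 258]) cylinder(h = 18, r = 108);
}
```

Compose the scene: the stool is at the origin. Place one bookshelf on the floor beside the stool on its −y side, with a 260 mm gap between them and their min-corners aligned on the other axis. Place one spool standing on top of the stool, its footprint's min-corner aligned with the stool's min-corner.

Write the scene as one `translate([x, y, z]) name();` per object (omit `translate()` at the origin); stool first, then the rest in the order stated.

stool();
translate([0, -521, 0]) bookshelf();
translate([0, 0, 415]) spool();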